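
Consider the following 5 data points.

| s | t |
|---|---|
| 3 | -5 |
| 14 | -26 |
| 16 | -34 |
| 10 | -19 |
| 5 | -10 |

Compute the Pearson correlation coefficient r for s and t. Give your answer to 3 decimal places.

-0.992

n = 5, Σx = 48, Σy = -94, Σxy = -1163, Σx² = 586, Σy² = 2318
Sxx = Σx² − (Σx)²/n = 586 − 460.8 = 125.2
Sxy = Σxy − (Σx)(Σy)/n = -1163 − (-902.4) = -260.6
Syy = Σy² − (Σy)²/n = 2318 − 1767.2 = 550.8
r = Sxy/√(Sxx·Syy) = -260.6/√(68960.16) = -260.6/262.602666 = -0.992374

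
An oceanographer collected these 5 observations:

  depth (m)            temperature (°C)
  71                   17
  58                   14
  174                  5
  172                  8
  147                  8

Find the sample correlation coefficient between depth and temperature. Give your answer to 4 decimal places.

n = 5, Σx = 622, Σy = 52, Σxy = 5441, Σx² = 89874, Σy² = 638
Sxx = Σx² − (Σx)²/n = 89874 − 77376.8 = 12497.2
Sxy = Σxy − (Σx)(Σy)/n = 5441 − 6468.8 = -1027.8
Syy = Σy² − (Σy)²/n = 638 − 540.8 = 97.2
r = Sxy/√(Sxx·Syy) = -1027.8/√(1214727.84) = -1027.8/1102.146923 = -0.932544

-0.9325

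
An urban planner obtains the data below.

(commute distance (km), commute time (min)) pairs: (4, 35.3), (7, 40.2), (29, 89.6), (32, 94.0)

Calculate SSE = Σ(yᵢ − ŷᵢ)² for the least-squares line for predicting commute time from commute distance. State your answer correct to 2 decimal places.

n = 4, Σx = 72, Σy = 259.1, Σxy = 6029, Σx² = 1930, Σy² = 19726.29
Sxx = Σx² − (Σx)²/n = 1930 − 1296 = 634
Sxy = Σxy − (Σx)(Σy)/n = 6029 − 4663.8 = 1365.2
Syy = Σy² − (Σy)²/n = 19726.29 − 16783.2025 = 2943.0875
b = Sxy/Sxx = 1365.2/634 = 2.153312
SSE = Syy − b·Sxy = 2943.0875 − 2.153312·1365.2 = 3.385544

3.39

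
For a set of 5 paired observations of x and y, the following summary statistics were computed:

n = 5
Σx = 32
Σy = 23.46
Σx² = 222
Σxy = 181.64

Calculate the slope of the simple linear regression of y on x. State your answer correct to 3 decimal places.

1.831

Sxx = Σx² − (Σx)²/n = 222 − 204.8 = 17.2
Sxy = Σxy − (Σx)(Σy)/n = 181.64 − 150.144 = 31.496
b = Sxy/Sxx = 31.496/17.2 = 1.831163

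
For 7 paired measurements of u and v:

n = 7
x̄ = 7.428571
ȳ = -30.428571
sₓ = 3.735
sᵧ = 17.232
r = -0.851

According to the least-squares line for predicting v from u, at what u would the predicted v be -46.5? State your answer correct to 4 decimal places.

b = r · sᵧ/sₓ = -0.851 · 17.232/3.735 = -3.926220
a = ȳ − b·x̄ = -30.428571 − (-3.926220)·7.428571 = -1.262366
Set a + b·x = -46.5: x = (-46.5 − (-1.262366)) / (-3.926220) = 11.521930

11.5219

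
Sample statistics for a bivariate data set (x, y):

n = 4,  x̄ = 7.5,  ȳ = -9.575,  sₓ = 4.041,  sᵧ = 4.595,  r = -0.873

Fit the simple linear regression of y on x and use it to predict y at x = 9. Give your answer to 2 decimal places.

b = r · sᵧ/sₓ = -0.873 · 4.595/4.041 = -0.992684
a = ȳ − b·x̄ = -9.575 − (-0.992684)·7.5 = -2.129872
ŷ(9) = a + b·9 = -2.129872 + (-0.992684)·9 = -11.064026

-11.06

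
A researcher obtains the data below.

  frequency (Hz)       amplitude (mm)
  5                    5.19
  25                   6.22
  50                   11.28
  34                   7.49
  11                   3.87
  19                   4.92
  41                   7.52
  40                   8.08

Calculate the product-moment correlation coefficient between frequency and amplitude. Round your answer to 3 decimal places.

0.909

n = 8, Σx = 225, Σy = 54.57, Σxy = 1767.68, Σx² = 8069, Σy² = 409.9831
Sxx = Σx² − (Σx)²/n = 8069 − 6328.125 = 1740.875
Sxy = Σxy − (Σx)(Σy)/n = 1767.68 − 1534.78125 = 232.89875
Syy = Σy² − (Σy)²/n = 409.9831 − 372.235613 = 37.747487
r = Sxy/√(Sxx·Syy) = 232.89875/√(65713.657302) = 232.89875/256.346752 = 0.908530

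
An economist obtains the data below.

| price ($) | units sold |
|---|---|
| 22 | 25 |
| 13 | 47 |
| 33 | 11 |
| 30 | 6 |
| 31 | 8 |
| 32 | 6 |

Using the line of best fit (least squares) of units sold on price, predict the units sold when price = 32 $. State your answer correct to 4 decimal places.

6.7295

n = 6, Σx = 161, Σy = 103, Σxy = 2144, Σx² = 4627
Sxx = Σx² − (Σx)²/n = 4627 − 4320.166667 = 306.833333
Sxy = Σxy − (Σx)(Σy)/n = 2144 − 2763.833333 = -619.833333
b = Sxy/Sxx = -619.833333/306.833333 = -2.020098
a = ȳ − b·x̄ = 17.166667 − (-2.020098)·26.833333 = 71.372624
ŷ(32) = a + b·32 = 71.372624 + (-2.020098)·32 = 6.729495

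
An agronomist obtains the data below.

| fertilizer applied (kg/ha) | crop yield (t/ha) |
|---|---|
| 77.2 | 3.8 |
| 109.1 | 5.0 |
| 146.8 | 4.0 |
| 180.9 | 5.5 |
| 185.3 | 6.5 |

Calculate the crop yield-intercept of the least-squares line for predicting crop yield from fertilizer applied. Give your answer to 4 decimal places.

2.4284

n = 5, Σx = 699.3, Σy = 24.8, Σxy = 3625.46, Σx² = 106473.79
Sxx = Σx² − (Σx)²/n = 106473.79 − 97804.098 = 8669.692
Sxy = Σxy − (Σx)(Σy)/n = 3625.46 − 3468.528 = 156.932
b = Sxy/Sxx = 156.932/8669.692 = 0.018101
a = ȳ − b·x̄ = 4.96 − 0.018101·139.86 = 2.428363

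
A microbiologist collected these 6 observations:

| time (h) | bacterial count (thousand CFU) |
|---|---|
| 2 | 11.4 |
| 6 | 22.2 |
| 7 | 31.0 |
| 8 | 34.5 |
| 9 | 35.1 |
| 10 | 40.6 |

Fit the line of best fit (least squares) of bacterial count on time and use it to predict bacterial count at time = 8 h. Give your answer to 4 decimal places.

n = 6, Σx = 42, Σy = 174.8, Σxy = 1370.9, Σx² = 334
Sxx = Σx² − (Σx)²/n = 334 − 294 = 40
Sxy = Σxy − (Σx)(Σy)/n = 1370.9 − 1223.6 = 147.3
b = Sxy/Sxx = 147.3/40 = 3.6825
a = ȳ − b·x̄ = 29.133333 − 3.6825·7 = 3.355833
ŷ(8) = a + b·8 = 3.355833 + 3.6825·8 = 32.815833

32.8158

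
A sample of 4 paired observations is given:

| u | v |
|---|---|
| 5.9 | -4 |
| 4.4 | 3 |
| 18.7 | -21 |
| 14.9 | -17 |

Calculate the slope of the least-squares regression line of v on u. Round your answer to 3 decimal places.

n = 4, Σx = 43.9, Σy = -39, Σxy = -656.4, Σx² = 625.87
Sxx = Σx² − (Σx)²/n = 625.87 − 481.8025 = 144.0675
Sxy = Σxy − (Σx)(Σy)/n = -656.4 − (-428.025) = -228.375
b = Sxy/Sxx = -228.375/144.0675 = -1.585194

-1.585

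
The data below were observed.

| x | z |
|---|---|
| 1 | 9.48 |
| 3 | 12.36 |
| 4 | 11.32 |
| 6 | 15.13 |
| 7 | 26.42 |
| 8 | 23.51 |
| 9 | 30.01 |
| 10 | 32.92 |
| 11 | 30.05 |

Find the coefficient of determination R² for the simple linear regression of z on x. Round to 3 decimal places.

n = 9, Σx = 59, Σy = 191.2, Σxy = 1485.48, Σx² = 477, Σy² = 4737.7648
Sxx = Σx² − (Σx)²/n = 477 − 386.777778 = 90.222222
Sxy = Σxy − (Σx)(Σy)/n = 1485.48 − 1253.422222 = 232.057778
Syy = Σy² − (Σy)²/n = 4737.7648 − 4061.937778 = 675.827022
R² = Sxy²/(Sxx·Syy) = (232.057778)²/(90.222222·675.827022) = 0.883168

0.883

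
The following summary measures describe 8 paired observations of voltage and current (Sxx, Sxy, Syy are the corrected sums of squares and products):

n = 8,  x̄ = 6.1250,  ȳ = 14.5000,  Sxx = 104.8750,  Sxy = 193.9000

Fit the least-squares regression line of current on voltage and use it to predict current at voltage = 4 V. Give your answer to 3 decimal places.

b = Sxy/Sxx = 193.9/104.875 = 1.848868
a = ȳ − b·x̄ = 14.5 − 1.848868·6.125 = 3.175685
ŷ(4) = a + b·4 = 3.175685 + 1.848868·4 = 10.571156

10.571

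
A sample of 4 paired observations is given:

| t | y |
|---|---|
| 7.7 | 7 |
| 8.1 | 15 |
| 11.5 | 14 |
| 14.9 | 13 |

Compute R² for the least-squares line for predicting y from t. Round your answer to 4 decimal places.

n = 4, Σx = 42.2, Σy = 49, Σxy = 530.1, Σx² = 479.16, Σy² = 639
Sxx = Σx² − (Σx)²/n = 479.16 − 445.21 = 33.95
Sxy = Σxy − (Σx)(Σy)/n = 530.1 − 516.95 = 13.15
Syy = Σy² − (Σy)²/n = 639 − 600.25 = 38.75
R² = Sxy²/(Sxx·Syy) = (13.15)²/(33.95·38.75) = 0.131444

0.1314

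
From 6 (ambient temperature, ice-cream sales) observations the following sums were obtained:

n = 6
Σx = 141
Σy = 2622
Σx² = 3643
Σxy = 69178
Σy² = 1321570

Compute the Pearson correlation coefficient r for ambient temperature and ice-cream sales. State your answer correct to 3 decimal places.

Sxx = Σx² − (Σx)²/n = 3643 − 3313.5 = 329.5
Sxy = Σxy − (Σx)(Σy)/n = 69178 − 61617 = 7561
Syy = Σy² − (Σy)²/n = 1321570 − 1145814 = 175756
r = Sxy/√(Sxx·Syy) = 7561/√(57911602) = 7561/7609.967280 = 0.993565

0.994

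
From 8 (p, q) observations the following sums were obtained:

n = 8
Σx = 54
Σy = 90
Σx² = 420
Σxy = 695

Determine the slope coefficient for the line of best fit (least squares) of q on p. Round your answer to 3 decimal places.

Sxx = Σx² − (Σx)²/n = 420 − 364.5 = 55.5
Sxy = Σxy − (Σx)(Σy)/n = 695 − 607.5 = 87.5
b = Sxy/Sxx = 87.5/55.5 = 1.576577

1.577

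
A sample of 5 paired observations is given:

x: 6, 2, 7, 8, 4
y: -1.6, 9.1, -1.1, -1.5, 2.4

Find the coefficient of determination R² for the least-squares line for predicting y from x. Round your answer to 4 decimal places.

n = 5, Σx = 27, Σy = 7.3, Σxy = -1.5, Σx² = 169, Σy² = 94.59
Sxx = Σx² − (Σx)²/n = 169 − 145.8 = 23.2
Sxy = Σxy − (Σx)(Σy)/n = -1.5 − 39.42 = -40.92
Syy = Σy² − (Σy)²/n = 94.59 − 10.658 = 83.932
R² = Sxy²/(Sxx·Syy) = (-40.92)²/(23.2·83.932) = 0.859915

0.8599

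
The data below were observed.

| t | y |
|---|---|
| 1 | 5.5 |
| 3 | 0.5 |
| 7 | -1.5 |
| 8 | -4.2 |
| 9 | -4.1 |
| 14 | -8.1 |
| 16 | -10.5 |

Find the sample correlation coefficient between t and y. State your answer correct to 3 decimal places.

n = 7, Σx = 58, Σy = -22.4, Σxy = -355.4, Σx² = 656, Σy² = 243.06
Sxx = Σx² − (Σx)²/n = 656 − 480.571429 = 175.428571
Sxy = Σxy − (Σx)(Σy)/n = -355.4 − (-185.6) = -169.8
Syy = Σy² − (Σy)²/n = 243.06 − 71.68 = 171.38
r = Sxy/√(Sxx·Syy) = -169.8/√(30064.948571) = -169.8/173.392470 = -0.979281

-0.979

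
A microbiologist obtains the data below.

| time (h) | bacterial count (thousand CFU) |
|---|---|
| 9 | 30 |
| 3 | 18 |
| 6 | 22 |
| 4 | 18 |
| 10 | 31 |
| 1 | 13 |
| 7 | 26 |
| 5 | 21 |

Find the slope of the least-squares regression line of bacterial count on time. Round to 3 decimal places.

n = 8, Σx = 45, Σy = 179, Σxy = 1138, Σx² = 317
Sxx = Σx² − (Σx)²/n = 317 − 253.125 = 63.875
Sxy = Σxy − (Σx)(Σy)/n = 1138 − 1006.875 = 131.125
b = Sxy/Sxx = 131.125/63.875 = 2.052838

2.053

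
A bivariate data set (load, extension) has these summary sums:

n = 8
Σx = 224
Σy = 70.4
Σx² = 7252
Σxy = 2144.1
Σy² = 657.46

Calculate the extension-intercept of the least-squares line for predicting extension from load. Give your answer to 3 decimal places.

3.860

Sxx = Σx² − (Σx)²/n = 7252 − 6272 = 980
Sxy = Σxy − (Σx)(Σy)/n = 2144.1 − 1971.2 = 172.9
b = Sxy/Sxx = 172.9/980 = 0.176429
a = ȳ − b·x̄ = 8.8 − 0.176429·28 = 3.86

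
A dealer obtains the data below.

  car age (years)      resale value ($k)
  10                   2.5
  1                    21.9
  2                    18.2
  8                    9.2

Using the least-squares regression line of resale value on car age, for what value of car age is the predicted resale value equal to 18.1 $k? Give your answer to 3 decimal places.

n = 4, Σx = 21, Σy = 51.8, Σxy = 156.9, Σx² = 169
Sxx = Σx² − (Σx)²/n = 169 − 110.25 = 58.75
Sxy = Σxy − (Σx)(Σy)/n = 156.9 − 271.95 = -115.05
b = Sxy/Sxx = -115.05/58.75 = -1.958298
a = ȳ − b·x̄ = 12.95 − (-1.958298)·5.25 = 23.231064
Set a + b·x = 18.1: x = (18.1 − 23.231064) / (-1.958298) = 2.620165

2.620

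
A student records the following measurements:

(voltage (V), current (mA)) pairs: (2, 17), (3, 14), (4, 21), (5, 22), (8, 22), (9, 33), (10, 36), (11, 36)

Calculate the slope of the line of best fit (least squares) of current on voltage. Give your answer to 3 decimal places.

n = 8, Σx = 52, Σy = 201, Σxy = 1499, Σx² = 420
Sxx = Σx² − (Σx)²/n = 420 − 338 = 82
Sxy = Σxy − (Σx)(Σy)/n = 1499 − 1306.5 = 192.5
b = Sxy/Sxx = 192.5/82 = 2.347561

2.348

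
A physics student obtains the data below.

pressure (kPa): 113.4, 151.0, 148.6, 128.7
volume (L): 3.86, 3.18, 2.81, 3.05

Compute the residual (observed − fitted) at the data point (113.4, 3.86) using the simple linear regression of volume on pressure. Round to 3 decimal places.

0.193

n = 4, Σx = 541.7, Σy = 12.9, Σxy = 1728.005, Σx² = 74306.21
Sxx = Σx² − (Σx)²/n = 74306.21 − 73359.7225 = 946.4875
Sxy = Σxy − (Σx)(Σy)/n = 1728.005 − 1746.9825 = -18.9775
b = Sxy/Sxx = -18.9775/946.4875 = -0.020050
a = ȳ − b·x̄ = 3.225 − (-0.020050)·135.425 = 5.940332
ŷ(113.4) = 5.940332 + (-0.020050)·113.4 = 3.666611
residual = y − ŷ = 3.86 − 3.666611 = 0.193389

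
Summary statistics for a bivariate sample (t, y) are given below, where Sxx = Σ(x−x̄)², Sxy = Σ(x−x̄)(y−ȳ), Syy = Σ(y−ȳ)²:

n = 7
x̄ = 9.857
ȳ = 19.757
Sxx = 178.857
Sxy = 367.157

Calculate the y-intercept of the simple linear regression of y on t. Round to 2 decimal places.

-0.48

b = Sxy/Sxx = 367.157/178.857 = 2.052796
a = ȳ − b·x̄ = 19.757 − 2.052796·9.857 = -0.477414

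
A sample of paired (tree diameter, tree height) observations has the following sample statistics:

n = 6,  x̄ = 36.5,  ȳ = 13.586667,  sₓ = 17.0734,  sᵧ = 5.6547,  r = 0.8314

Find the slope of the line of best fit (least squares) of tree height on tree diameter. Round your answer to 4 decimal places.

b = r · sᵧ/sₓ = 0.8314 · 5.6547/17.0734 = 0.275359

0.2754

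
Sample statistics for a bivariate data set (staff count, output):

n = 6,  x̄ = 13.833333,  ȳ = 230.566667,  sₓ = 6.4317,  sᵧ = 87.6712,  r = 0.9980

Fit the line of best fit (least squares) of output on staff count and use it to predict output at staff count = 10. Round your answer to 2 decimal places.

b = r · sᵧ/sₓ = 0.998 · 87.6712/6.4317 = 13.603846
a = ȳ − b·x̄ = 230.566667 − 13.603846·13.833333 = 42.380132
ŷ(10) = a + b·10 = 42.380132 + 13.603846·10 = 178.418594

178.42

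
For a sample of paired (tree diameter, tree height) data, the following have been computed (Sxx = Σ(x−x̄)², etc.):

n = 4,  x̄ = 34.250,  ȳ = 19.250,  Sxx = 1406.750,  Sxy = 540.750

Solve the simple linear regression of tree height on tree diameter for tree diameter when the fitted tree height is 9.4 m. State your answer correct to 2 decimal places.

b = Sxy/Sxx = 540.75/1406.75 = 0.384397
a = ȳ − b·x̄ = 19.25 − 0.384397·34.25 = 6.084414
Set a + b·x = 9.4: x = (9.4 − 6.084414) / 0.384397 = 8.625428

8.63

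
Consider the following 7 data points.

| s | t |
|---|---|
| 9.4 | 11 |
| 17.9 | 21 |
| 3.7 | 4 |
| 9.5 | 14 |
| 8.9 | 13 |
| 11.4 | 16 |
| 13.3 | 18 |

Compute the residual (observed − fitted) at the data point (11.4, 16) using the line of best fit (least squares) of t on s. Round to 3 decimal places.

1.162

n = 7, Σx = 74.1, Σy = 97, Σxy = 1164.6, Σx² = 898.77
Sxx = Σx² − (Σx)²/n = 898.77 − 784.401429 = 114.368571
Sxy = Σxy − (Σx)(Σy)/n = 1164.6 − 1026.814286 = 137.785714
b = Sxy/Sxx = 137.785714/114.368571 = 1.204752
a = ȳ − b·x̄ = 13.857143 − 1.204752·10.585714 = 1.103987
ŷ(11.4) = 1.103987 + 1.204752·11.4 = 14.838155
residual = y − ŷ = 16 − 14.838155 = 1.161845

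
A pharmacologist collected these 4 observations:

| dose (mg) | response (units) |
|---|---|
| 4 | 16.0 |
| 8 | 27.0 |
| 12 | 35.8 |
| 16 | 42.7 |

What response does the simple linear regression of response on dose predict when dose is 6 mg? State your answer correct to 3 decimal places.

n = 4, Σx = 40, Σy = 121.5, Σxy = 1392.8, Σx² = 480
Sxx = Σx² − (Σx)²/n = 480 − 400 = 80
Sxy = Σxy − (Σx)(Σy)/n = 1392.8 − 1215 = 177.8
b = Sxy/Sxx = 177.8/80 = 2.2225
a = ȳ − b·x̄ = 30.375 − 2.2225·10 = 8.15
ŷ(6) = a + b·6 = 8.15 + 2.2225·6 = 21.485

21.485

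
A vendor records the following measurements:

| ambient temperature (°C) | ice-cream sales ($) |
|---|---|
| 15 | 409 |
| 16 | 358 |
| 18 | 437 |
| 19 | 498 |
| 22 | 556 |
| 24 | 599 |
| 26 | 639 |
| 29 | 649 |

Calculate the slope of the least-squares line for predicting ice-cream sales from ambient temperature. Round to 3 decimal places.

n = 8, Σx = 169, Σy = 4145, Σxy = 91234, Σx² = 3743
Sxx = Σx² − (Σx)²/n = 3743 − 3570.125 = 172.875
Sxy = Σxy − (Σx)(Σy)/n = 91234 − 87563.125 = 3670.875
b = Sxy/Sxx = 3670.875/172.875 = 21.234273

21.234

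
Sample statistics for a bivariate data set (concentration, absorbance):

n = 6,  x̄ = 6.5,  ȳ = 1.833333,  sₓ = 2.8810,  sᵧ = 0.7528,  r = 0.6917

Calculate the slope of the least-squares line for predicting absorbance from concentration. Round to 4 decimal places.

0.1807

b = r · sᵧ/sₓ = 0.6917 · 0.7528/2.881 = 0.180740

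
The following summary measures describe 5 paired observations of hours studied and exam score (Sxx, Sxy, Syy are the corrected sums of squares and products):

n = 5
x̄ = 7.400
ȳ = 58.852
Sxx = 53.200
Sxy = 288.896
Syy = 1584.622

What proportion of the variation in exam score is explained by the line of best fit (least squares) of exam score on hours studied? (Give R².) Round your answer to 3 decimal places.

R² = Sxy²/(Sxx·Syy) = (288.896)²/(53.2·1584.622) = 0.990024

0.990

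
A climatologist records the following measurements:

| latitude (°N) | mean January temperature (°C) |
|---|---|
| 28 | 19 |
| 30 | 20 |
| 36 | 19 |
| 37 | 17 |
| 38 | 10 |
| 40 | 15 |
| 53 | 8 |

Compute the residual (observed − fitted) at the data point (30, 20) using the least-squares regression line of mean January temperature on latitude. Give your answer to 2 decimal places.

n = 7, Σx = 262, Σy = 108, Σxy = 3849, Σx² = 10202
Sxx = Σx² − (Σx)²/n = 10202 − 9806.285714 = 395.714286
Sxy = Σxy − (Σx)(Σy)/n = 3849 − 4042.285714 = -193.285714
b = Sxy/Sxx = -193.285714/395.714286 = -0.488448
a = ȳ − b·x̄ = 15.428571 − (-0.488448)·37.428571 = 33.710469
ŷ(30) = 33.710469 + (-0.488448)·30 = 19.057040
residual = y − ŷ = 20 − 19.057040 = 0.942960

0.94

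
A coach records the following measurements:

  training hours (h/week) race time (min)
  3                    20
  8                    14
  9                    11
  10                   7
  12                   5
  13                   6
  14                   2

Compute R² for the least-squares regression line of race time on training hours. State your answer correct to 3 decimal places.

0.949

n = 7, Σx = 69, Σy = 65, Σxy = 507, Σx² = 763, Σy² = 831
Sxx = Σx² − (Σx)²/n = 763 − 680.142857 = 82.857143
Sxy = Σxy − (Σx)(Σy)/n = 507 − 640.714286 = -133.714286
Syy = Σy² − (Σy)²/n = 831 − 603.571429 = 227.428571
R² = Sxy²/(Sxx·Syy) = (-133.714286)²/(82.857143·227.428571) = 0.948813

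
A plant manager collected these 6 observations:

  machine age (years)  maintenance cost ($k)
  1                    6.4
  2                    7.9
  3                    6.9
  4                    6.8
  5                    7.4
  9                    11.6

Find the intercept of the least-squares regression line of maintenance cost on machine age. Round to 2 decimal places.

5.48

n = 6, Σx = 24, Σy = 47, Σxy = 211.5, Σx² = 136
Sxx = Σx² − (Σx)²/n = 136 − 96 = 40
Sxy = Σxy − (Σx)(Σy)/n = 211.5 − 188 = 23.5
b = Sxy/Sxx = 23.5/40 = 0.5875
a = ȳ − b·x̄ = 7.833333 − 0.5875·4 = 5.483333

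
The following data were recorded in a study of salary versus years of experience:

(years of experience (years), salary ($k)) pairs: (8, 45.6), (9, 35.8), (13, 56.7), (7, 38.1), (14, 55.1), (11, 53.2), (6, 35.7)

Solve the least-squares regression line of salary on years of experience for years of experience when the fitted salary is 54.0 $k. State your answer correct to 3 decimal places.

12.744

n = 7, Σx = 68, Σy = 320.2, Σxy = 3261.6, Σx² = 716
Sxx = Σx² − (Σx)²/n = 716 − 660.571429 = 55.428571
Sxy = Σxy − (Σx)(Σy)/n = 3261.6 − 3110.514286 = 151.085714
b = Sxy/Sxx = 151.085714/55.428571 = 2.725773
a = ȳ − b·x̄ = 45.742857 − 2.725773·9.714286 = 19.263918
Set a + b·x = 54.0: x = (54.0 − 19.263918) / 2.725773 = 12.743570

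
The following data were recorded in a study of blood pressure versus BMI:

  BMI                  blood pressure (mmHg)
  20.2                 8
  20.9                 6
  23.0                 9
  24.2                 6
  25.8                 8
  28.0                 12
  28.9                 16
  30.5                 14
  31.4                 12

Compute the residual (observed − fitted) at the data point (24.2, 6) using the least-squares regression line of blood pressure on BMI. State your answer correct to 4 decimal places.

-2.9443

n = 9, Σx = 232.9, Σy = 91, Σxy = 2447.8, Σx² = 6160.55
Sxx = Σx² − (Σx)²/n = 6160.55 − 6026.934444 = 133.615556
Sxy = Σxy − (Σx)(Σy)/n = 2447.8 − 2354.877778 = 92.922222
b = Sxy/Sxx = 92.922222/133.615556 = 0.695445
a = ȳ − b·x̄ = 10.111111 − 0.695445·25.877778 = -7.885451
ŷ(24.2) = -7.885451 + 0.695445·24.2 = 8.944310
residual = y − ŷ = 6 − 8.944310 = -2.944310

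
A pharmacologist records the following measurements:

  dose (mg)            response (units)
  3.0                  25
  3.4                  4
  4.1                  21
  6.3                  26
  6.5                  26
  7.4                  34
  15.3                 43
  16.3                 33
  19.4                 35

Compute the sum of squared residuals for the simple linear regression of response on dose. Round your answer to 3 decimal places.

n = 9, Σx = 81.7, Σy = 247, Σxy = 2633.9, Σx² = 1050.21, Σy² = 7753
Sxx = Σx² − (Σx)²/n = 1050.21 − 741.654444 = 308.555556
Sxy = Σxy − (Σx)(Σy)/n = 2633.9 − 2242.211111 = 391.688889
Syy = Σy² − (Σy)²/n = 7753 − 6778.777778 = 974.222222
b = Sxy/Sxx = 391.688889/308.555556 = 1.269427
SSE = Syy − b·Sxy = 974.222222 − 1.269427·391.688889 = 477.001599

477.002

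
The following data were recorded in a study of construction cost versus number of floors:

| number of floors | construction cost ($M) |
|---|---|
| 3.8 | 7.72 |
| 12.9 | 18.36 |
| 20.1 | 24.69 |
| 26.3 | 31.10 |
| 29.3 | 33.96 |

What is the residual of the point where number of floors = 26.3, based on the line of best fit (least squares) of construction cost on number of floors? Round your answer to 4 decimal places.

-0.0210

n = 5, Σx = 92.4, Σy = 115.83, Σxy = 2575.407, Σx² = 2135.04
Sxx = Σx² − (Σx)²/n = 2135.04 − 1707.552 = 427.488
Sxy = Σxy − (Σx)(Σy)/n = 2575.407 − 2140.5384 = 434.8686
b = Sxy/Sxx = 434.8686/427.488 = 1.017265
a = ȳ − b·x̄ = 23.166 − 1.017265·18.48 = 4.366942
ŷ(26.3) = 4.366942 + 1.017265·26.3 = 31.121013
residual = y − ŷ = 31.10 − 31.121013 = -0.021013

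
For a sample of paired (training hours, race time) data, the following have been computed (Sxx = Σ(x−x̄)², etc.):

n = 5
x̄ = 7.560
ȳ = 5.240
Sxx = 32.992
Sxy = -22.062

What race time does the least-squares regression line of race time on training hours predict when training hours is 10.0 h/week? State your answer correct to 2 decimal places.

3.61

b = Sxy/Sxx = -22.062/32.992 = -0.668708
a = ȳ − b·x̄ = 5.24 − (-0.668708)·7.56 = 10.295429
ŷ(10.0) = a + b·10.0 = 10.295429 + (-0.668708)·10 = 3.608354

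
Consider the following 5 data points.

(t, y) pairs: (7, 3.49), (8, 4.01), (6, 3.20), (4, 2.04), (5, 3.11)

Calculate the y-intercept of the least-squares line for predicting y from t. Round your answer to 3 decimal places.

0.578

n = 5, Σx = 30, Σy = 15.85, Σxy = 99.42, Σx² = 190
Sxx = Σx² − (Σx)²/n = 190 − 180 = 10
Sxy = Σxy − (Σx)(Σy)/n = 99.42 − 95.1 = 4.32
b = Sxy/Sxx = 4.32/10 = 0.432
a = ȳ − b·x̄ = 3.17 − 0.432·6 = 0.578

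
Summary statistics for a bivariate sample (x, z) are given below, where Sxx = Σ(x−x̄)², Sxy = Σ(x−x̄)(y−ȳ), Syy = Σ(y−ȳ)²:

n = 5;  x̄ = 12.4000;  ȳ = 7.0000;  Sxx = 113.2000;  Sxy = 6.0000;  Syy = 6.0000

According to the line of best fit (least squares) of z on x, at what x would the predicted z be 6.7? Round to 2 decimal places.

b = Sxy/Sxx = 6/113.2 = 0.053004
a = ȳ − b·x̄ = 7 − 0.053004·12.4 = 6.342756
Set a + b·x = 6.7: x = (6.7 − 6.342756) / 0.053004 = 6.74

6.74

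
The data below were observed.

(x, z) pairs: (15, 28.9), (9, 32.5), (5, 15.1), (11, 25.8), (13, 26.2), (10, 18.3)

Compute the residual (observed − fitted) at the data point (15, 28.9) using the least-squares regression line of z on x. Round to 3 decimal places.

-0.672

n = 6, Σx = 63, Σy = 146.8, Σxy = 1608.9, Σx² = 721
Sxx = Σx² − (Σx)²/n = 721 − 661.5 = 59.5
Sxy = Σxy − (Σx)(Σy)/n = 1608.9 − 1541.4 = 67.5
b = Sxy/Sxx = 67.5/59.5 = 1.134454
a = ȳ − b·x̄ = 24.466667 − 1.134454·10.5 = 12.554902
ŷ(15) = 12.554902 + 1.134454·15 = 29.571709
residual = y − ŷ = 28.9 − 29.571709 = -0.671709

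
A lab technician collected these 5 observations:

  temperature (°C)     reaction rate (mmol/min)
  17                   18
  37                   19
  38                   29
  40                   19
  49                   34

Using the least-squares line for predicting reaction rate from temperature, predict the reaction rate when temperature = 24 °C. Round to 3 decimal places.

n = 5, Σx = 181, Σy = 119, Σxy = 4537, Σx² = 7103
Sxx = Σx² − (Σx)²/n = 7103 − 6552.2 = 550.8
Sxy = Σxy − (Σx)(Σy)/n = 4537 − 4307.8 = 229.2
b = Sxy/Sxx = 229.2/550.8 = 0.416122
a = ȳ − b·x̄ = 23.8 − 0.416122·36.2 = 8.736383
ŷ(24) = a + b·24 = 8.736383 + 0.416122·24 = 18.723312

18.723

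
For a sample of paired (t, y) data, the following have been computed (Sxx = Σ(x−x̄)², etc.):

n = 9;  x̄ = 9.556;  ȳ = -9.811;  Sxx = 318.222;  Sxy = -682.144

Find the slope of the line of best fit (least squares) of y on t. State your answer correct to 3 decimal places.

-2.144

b = Sxy/Sxx = -682.144/318.222 = -2.143610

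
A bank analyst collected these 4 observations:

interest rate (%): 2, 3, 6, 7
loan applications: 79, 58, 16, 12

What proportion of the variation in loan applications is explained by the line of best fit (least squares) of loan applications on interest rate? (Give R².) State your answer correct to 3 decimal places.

0.977

n = 4, Σx = 18, Σy = 165, Σxy = 512, Σx² = 98, Σy² = 10005
Sxx = Σx² − (Σx)²/n = 98 − 81 = 17
Sxy = Σxy − (Σx)(Σy)/n = 512 − 742.5 = -230.5
Syy = Σy² − (Σy)²/n = 10005 − 6806.25 = 3198.75
R² = Sxy²/(Sxx·Syy) = (-230.5)²/(17·3198.75) = 0.977041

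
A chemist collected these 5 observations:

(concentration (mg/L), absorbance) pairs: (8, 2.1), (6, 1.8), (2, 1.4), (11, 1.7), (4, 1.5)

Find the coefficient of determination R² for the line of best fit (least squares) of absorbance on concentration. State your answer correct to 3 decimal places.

0.393

n = 5, Σx = 31, Σy = 8.5, Σxy = 55.1, Σx² = 241, Σy² = 14.75
Sxx = Σx² − (Σx)²/n = 241 − 192.2 = 48.8
Sxy = Σxy − (Σx)(Σy)/n = 55.1 − 52.7 = 2.4
Syy = Σy² − (Σy)²/n = 14.75 − 14.45 = 0.3
R² = Sxy²/(Sxx·Syy) = (2.4)²/(48.8·0.3) = 0.393443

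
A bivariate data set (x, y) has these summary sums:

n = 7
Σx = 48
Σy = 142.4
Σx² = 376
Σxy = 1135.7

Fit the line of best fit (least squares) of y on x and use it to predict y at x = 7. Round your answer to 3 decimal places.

Sxx = Σx² − (Σx)²/n = 376 − 329.142857 = 46.857143
Sxy = Σxy − (Σx)(Σy)/n = 1135.7 − 976.457143 = 159.242857
b = Sxy/Sxx = 159.242857/46.857143 = 3.398476
a = ȳ − b·x̄ = 20.342857 − 3.398476·6.857143 = -2.960976
ŷ(7) = a + b·7 = -2.960976 + 3.398476·7 = 20.828354

20.828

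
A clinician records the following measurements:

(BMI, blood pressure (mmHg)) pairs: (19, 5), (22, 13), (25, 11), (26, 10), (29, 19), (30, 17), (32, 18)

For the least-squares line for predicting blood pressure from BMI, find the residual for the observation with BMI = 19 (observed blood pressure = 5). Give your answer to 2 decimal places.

-1.43

n = 7, Σx = 183, Σy = 93, Σxy = 2553, Σx² = 4911
Sxx = Σx² − (Σx)²/n = 4911 − 4784.142857 = 126.857143
Sxy = Σxy − (Σx)(Σy)/n = 2553 − 2431.285714 = 121.714286
b = Sxy/Sxx = 121.714286/126.857143 = 0.959459
a = ȳ − b·x̄ = 13.285714 − 0.959459·26.142857 = -11.797297
ŷ(19) = -11.797297 + 0.959459·19 = 6.432432
residual = y − ŷ = 5 − 6.432432 = -1.432432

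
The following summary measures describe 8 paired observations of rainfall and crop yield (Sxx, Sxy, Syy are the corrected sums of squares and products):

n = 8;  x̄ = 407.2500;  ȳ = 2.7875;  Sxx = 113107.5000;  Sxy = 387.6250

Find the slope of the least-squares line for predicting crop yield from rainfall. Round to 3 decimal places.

0.003

b = Sxy/Sxx = 387.625/113107.5 = 0.003427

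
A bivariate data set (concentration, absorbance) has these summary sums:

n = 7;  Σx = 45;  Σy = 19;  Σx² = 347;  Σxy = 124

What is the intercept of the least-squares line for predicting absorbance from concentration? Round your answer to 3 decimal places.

Sxx = Σx² − (Σx)²/n = 347 − 289.285714 = 57.714286
Sxy = Σxy − (Σx)(Σy)/n = 124 − 122.142857 = 1.857143
b = Sxy/Sxx = 1.857143/57.714286 = 0.032178
a = ȳ − b·x̄ = 2.714286 − 0.032178·6.428571 = 2.507426

2.507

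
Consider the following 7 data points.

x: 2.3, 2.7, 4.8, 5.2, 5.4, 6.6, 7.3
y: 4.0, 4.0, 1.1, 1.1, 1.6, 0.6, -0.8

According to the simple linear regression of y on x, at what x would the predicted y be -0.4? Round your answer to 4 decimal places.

7.1210

n = 7, Σx = 34.3, Σy = 11.6, Σxy = 37.76, Σx² = 188.67
Sxx = Σx² − (Σx)²/n = 188.67 − 168.07 = 20.6
Sxy = Σxy − (Σx)(Σy)/n = 37.76 − 56.84 = -19.08
b = Sxy/Sxx = -19.08/20.6 = -0.926214
a = ȳ − b·x̄ = 1.657143 − (-0.926214)·4.9 = 6.195589
Set a + b·x = -0.4: x = (-0.4 − 6.195589) / (-0.926214) = 7.121024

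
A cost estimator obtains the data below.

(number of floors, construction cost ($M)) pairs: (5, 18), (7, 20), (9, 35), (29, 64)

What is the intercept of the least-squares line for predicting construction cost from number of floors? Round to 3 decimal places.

n = 4, Σx = 50, Σy = 137, Σxy = 2401, Σx² = 996
Sxx = Σx² − (Σx)²/n = 996 − 625 = 371
Sxy = Σxy − (Σx)(Σy)/n = 2401 − 1712.5 = 688.5
b = Sxy/Sxx = 688.5/371 = 1.855795
a = ȳ − b·x̄ = 34.25 − 1.855795·12.5 = 11.052561

11.053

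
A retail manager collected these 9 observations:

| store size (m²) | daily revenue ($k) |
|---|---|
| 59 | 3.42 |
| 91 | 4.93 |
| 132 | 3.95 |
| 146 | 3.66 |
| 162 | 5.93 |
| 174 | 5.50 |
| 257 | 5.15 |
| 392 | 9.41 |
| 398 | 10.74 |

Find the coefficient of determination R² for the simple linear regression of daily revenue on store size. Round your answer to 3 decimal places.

n = 9, Σx = 1811, Σy = 52.69, Σxy = 12910.62, Σx² = 485139, Σy² = 360.8325
Sxx = Σx² − (Σx)²/n = 485139 − 364413.444444 = 120725.555556
Sxy = Σxy − (Σx)(Σy)/n = 12910.62 − 10602.398889 = 2308.221111
Syy = Σy² − (Σy)²/n = 360.8325 − 308.470678 = 52.361822
R² = Sxy²/(Sxx·Syy) = (2308.221111)²/(120725.555556·52.361822) = 0.842832

0.843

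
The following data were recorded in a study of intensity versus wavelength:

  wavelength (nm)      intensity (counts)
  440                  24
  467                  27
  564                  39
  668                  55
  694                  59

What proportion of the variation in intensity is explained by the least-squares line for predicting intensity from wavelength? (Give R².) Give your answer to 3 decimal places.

0.997

n = 5, Σx = 2833, Σy = 204, Σxy = 122851, Σx² = 1657645, Σy² = 9332
Sxx = Σx² − (Σx)²/n = 1657645 − 1605177.8 = 52467.2
Sxy = Σxy − (Σx)(Σy)/n = 122851 − 115586.4 = 7264.6
Syy = Σy² − (Σy)²/n = 9332 − 8323.2 = 1008.8
R² = Sxy²/(Sxx·Syy) = (7264.6)²/(52467.2·1008.8) = 0.997081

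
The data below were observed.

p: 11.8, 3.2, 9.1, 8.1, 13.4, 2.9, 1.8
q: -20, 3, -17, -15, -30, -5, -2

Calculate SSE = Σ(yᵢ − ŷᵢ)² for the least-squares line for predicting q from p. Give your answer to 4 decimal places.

68.0804

n = 7, Σx = 50.3, Σy = -86, Σxy = -922.7, Σx² = 489.11, Σy² = 1852
Sxx = Σx² − (Σx)²/n = 489.11 − 361.441429 = 127.668571
Sxy = Σxy − (Σx)(Σy)/n = -922.7 − (-617.971429) = -304.728571
Syy = Σy² − (Σy)²/n = 1852 − 1056.571429 = 795.428571
b = Sxy/Sxx = -304.728571/127.668571 = -2.386872
SSE = Syy − b·Sxy = 795.428571 − (-2.386872)·(-304.728571) = 68.080398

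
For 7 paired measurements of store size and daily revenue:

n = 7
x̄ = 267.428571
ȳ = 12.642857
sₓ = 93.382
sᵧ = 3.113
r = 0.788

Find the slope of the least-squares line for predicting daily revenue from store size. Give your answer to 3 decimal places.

b = r · sᵧ/sₓ = 0.788 · 3.113/93.382 = 0.026269

0.026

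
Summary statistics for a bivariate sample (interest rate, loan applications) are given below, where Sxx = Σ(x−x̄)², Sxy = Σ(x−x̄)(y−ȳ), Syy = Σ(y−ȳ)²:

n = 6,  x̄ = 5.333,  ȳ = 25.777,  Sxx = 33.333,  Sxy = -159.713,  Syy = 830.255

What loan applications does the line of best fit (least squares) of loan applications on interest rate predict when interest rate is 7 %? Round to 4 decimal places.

17.7897

b = Sxy/Sxx = -159.713/33.333 = -4.791438
a = ȳ − b·x̄ = 25.777 − (-4.791438)·5.333 = 51.329738
ŷ(7) = a + b·7 = 51.329738 + (-4.791438)·7 = 17.789673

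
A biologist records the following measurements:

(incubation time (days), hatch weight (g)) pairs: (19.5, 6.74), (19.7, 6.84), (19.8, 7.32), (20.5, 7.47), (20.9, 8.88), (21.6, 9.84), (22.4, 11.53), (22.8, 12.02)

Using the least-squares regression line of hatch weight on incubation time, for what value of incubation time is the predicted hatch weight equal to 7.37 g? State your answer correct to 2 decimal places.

20.01

n = 8, Σx = 167.2, Σy = 70.64, Σxy = 1494.713, Σx² = 3505.6
Sxx = Σx² − (Σx)²/n = 3505.6 − 3494.48 = 11.12
Sxy = Σxy − (Σx)(Σy)/n = 1494.713 − 1476.376 = 18.337
b = Sxy/Sxx = 18.337/11.12 = 1.649011
a = ȳ − b·x̄ = 8.83 − 1.649011·20.9 = -25.634326
Set a + b·x = 7.37: x = (7.37 − (-25.634326)) / 1.649011 = 20.014621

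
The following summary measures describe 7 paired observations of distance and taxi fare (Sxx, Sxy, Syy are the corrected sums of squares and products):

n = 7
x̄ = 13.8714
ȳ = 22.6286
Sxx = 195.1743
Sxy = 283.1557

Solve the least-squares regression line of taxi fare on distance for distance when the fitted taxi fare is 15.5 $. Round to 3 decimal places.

8.958

b = Sxy/Sxx = 283.1557/195.1743 = 1.450784
a = ȳ − b·x̄ = 22.6286 − 1.450784·13.8714 = 2.504198
Set a + b·x = 15.5: x = (15.5 − 2.504198) / 1.450784 = 8.957780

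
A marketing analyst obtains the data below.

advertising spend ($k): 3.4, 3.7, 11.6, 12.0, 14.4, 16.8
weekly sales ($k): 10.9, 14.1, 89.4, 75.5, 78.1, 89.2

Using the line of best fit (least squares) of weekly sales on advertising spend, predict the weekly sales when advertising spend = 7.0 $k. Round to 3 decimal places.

38.744

n = 6, Σx = 61.9, Σy = 357.2, Σxy = 4655.47, Σx² = 793.41
Sxx = Σx² − (Σx)²/n = 793.41 − 638.601667 = 154.808333
Sxy = Σxy − (Σx)(Σy)/n = 4655.47 − 3685.113333 = 970.356667
b = Sxy/Sxx = 970.356667/154.808333 = 6.268116
a = ȳ − b·x̄ = 59.533333 − 6.268116·10.316667 = -5.132735
ŷ(7.0) = a + b·7.0 = -5.132735 + 6.268116·7 = 38.744080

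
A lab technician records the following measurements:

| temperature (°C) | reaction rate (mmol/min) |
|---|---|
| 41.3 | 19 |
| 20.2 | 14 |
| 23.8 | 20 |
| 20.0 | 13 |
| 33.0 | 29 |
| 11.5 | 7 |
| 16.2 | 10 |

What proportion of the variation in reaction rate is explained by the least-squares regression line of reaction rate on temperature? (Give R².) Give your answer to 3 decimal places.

0.592

n = 7, Σx = 166, Σy = 112, Σxy = 3003, Σx² = 4563.86, Σy² = 2116
Sxx = Σx² − (Σx)²/n = 4563.86 − 3936.571429 = 627.288571
Sxy = Σxy − (Σx)(Σy)/n = 3003 − 2656 = 347
Syy = Σy² − (Σy)²/n = 2116 − 1792 = 324
R² = Sxy²/(Sxx·Syy) = (347)²/(627.288571·324) = 0.592443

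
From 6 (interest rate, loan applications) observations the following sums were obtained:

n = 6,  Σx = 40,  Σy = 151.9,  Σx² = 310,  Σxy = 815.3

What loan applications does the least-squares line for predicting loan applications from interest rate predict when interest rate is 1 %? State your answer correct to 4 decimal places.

51.1262

Sxx = Σx² − (Σx)²/n = 310 − 266.666667 = 43.333333
Sxy = Σxy − (Σx)(Σy)/n = 815.3 − 1012.666667 = -197.366667
b = Sxy/Sxx = -197.366667/43.333333 = -4.554615
a = ȳ − b·x̄ = 25.316667 − (-4.554615)·6.666667 = 55.680769
ŷ(1) = a + b·1 = 55.680769 + (-4.554615)·1 = 51.126154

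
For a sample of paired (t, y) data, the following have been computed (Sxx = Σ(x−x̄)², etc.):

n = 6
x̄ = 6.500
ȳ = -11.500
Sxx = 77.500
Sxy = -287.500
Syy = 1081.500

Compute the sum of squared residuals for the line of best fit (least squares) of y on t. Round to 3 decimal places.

b = Sxy/Sxx = -287.5/77.5 = -3.709677
SSE = Syy − b·Sxy = 1081.5 − (-3.709677)·(-287.5) = 14.967742

14.968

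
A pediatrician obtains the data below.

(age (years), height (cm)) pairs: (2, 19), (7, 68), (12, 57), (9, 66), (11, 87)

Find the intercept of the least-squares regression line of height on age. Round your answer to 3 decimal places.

n = 5, Σx = 41, Σy = 297, Σxy = 2749, Σx² = 399
Sxx = Σx² − (Σx)²/n = 399 − 336.2 = 62.8
Sxy = Σxy − (Σx)(Σy)/n = 2749 − 2435.4 = 313.6
b = Sxy/Sxx = 313.6/62.8 = 4.993631
a = ȳ − b·x̄ = 59.4 − 4.993631·8.2 = 18.452229

18.452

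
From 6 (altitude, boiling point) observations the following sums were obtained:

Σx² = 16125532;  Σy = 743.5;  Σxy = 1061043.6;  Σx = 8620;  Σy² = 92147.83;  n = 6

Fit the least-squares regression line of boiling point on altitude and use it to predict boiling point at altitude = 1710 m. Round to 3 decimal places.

Sxx = Σx² − (Σx)²/n = 16125532 − 12384066.666667 = 3741465.333333
Sxy = Σxy − (Σx)(Σy)/n = 1061043.6 − 1068161.666667 = -7118.066667
b = Sxy/Sxx = -7118.066667/3741465.333333 = -0.001902
a = ȳ − b·x̄ = 123.916667 − (-0.001902)·1436.666667 = 126.649898
ŷ(1710) = a + b·1710 = 126.649898 + (-0.001902)·1710 = 123.396655

123.397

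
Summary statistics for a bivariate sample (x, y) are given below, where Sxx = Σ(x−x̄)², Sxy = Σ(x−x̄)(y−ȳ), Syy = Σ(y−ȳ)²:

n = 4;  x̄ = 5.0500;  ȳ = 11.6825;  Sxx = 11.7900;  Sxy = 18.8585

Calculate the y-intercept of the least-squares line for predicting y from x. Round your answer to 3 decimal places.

b = Sxy/Sxx = 18.8585/11.79 = 1.599534
a = ȳ − b·x̄ = 11.6825 − 1.599534·5.05 = 3.604856

3.605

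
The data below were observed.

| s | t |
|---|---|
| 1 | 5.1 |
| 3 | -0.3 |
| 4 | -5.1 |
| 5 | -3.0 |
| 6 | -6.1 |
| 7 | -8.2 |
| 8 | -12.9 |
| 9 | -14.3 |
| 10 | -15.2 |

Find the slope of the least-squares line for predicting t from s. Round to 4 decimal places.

n = 9, Σx = 53, Σy = -60, Σxy = -509.1, Σx² = 381
Sxx = Σx² − (Σx)²/n = 381 − 312.111111 = 68.888889
Sxy = Σxy − (Σx)(Σy)/n = -509.1 − (-353.333333) = -155.766667
b = Sxy/Sxx = -155.766667/68.888889 = -2.261129

-2.2611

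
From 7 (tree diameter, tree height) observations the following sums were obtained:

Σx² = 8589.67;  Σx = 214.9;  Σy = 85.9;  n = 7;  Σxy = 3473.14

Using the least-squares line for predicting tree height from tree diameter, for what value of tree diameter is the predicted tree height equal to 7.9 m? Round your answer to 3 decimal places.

Sxx = Σx² − (Σx)²/n = 8589.67 − 6597.43 = 1992.24
Sxy = Σxy − (Σx)(Σy)/n = 3473.14 − 2637.13 = 836.01
b = Sxy/Sxx = 836.01/1992.24 = 0.419633
a = ȳ − b·x̄ = 12.271429 − 0.419633·30.7 = -0.611310
Set a + b·x = 7.9: x = (7.9 − (-0.611310)) / 0.419633 = 20.282738

20.283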